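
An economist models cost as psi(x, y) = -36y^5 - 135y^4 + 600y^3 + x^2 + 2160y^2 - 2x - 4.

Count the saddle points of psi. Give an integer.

psi separates as a function of x plus a function of y, so ∇psi=0 decouples.
∂psi/∂x = 2(x - 1) = 0 at x ∈ {1}; ∂psi/∂y = -180y(y - 3)(y + 2)(y + 4) = 0 at y ∈ {-4, -2, 0, 3}.
The Hessian is diagonal: diag(psi_xx, psi_yy). Second derivatives: psi_xx(1)=2; psi_yy(-4)=10080, psi_yy(-2)=-3600, psi_yy(0)=4320, psi_yy(3)=-18900.
Saddle points occur where the two diagonal entries have opposite signs: (1, -2), (1, 3). Count: 2.

2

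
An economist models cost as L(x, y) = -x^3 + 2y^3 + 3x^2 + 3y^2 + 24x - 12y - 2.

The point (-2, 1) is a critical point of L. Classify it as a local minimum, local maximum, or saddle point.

The mixed partial ∂²L/∂x∂y is 0, so the Hessian at any point is diag(L_xx, L_yy) = diag(6(-x + 1), 6(2y + 1)).
At (-2, 1): H = diag(18, 18).
Both eigenvalues are positive, so H is positive definite: a local minimum.

local minimum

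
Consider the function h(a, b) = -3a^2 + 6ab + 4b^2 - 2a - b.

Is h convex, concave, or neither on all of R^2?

h is quadratic, so its Hessian is the constant matrix H = [[-6, 6], [6, 8]].
det(H) = -84, tr(H) = 2.
det(H) < 0, so H is indefinite: neither convex nor concave.

neither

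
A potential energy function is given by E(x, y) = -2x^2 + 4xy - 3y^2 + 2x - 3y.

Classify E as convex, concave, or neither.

concave

E is quadratic, so its Hessian is the constant matrix H = [[-4, 4], [4, -6]].
det(H) = 8, tr(H) = -10.
det(H) > 0 and tr(H) < 0, so H is negative definite everywhere: concave.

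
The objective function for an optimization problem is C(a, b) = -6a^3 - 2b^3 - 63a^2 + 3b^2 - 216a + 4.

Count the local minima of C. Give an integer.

C separates as a function of a plus a function of b, so ∇C=0 decouples.
∂C/∂a = -18(a + 3)(a + 4) = 0 at a ∈ {-4, -3}; ∂C/∂b = -6b(b - 1) = 0 at b ∈ {0, 1}.
The Hessian is diagonal: diag(C_aa, C_bb). Second derivatives: C_aa(-4)=18, C_aa(-3)=-18; C_bb(0)=6, C_bb(1)=-6.
Local minima occur where both diagonal entries positive: (-4, 0). Count: 1.

1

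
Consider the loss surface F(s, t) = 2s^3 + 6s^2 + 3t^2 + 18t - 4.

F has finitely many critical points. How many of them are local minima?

F separates as a function of s plus a function of t, so ∇F=0 decouples.
∂F/∂s = 6s(s + 2) = 0 at s ∈ {-2, 0}; ∂F/∂t = 6(t + 3) = 0 at t ∈ {-3}.
The Hessian is diagonal: diag(F_ss, F_tt). Second derivatives: F_ss(-2)=-12, F_ss(0)=12; F_tt(-3)=6.
Local minima occur where both diagonal entries positive: (0, -3). Count: 1.

1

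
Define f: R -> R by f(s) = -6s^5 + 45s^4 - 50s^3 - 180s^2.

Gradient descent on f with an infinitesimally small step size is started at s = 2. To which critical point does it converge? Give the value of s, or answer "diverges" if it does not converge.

3

f'(s) = -30s(s - 4)(s - 3)(s + 1), so f'(2) = -360.
Gradient descent moves in the -f' direction, i.e. s is increasing.
The nearest critical point in that direction is s = 3, where f'' = 360 > 0 (a local minimum). The iterate converges there.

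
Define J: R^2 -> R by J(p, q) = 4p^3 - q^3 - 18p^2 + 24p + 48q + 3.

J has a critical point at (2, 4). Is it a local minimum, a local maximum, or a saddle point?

saddle point

The mixed partial ∂²J/∂p∂q is 0, so the Hessian at any point is diag(J_pp, J_qq) = diag(12(2p - 3), -6q).
At (2, 4): H = diag(12, -24).
The eigenvalues have opposite signs, so H is indefinite: a saddle point.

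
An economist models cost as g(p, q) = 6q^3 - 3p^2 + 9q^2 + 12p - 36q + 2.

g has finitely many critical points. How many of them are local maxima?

g separates as a function of p plus a function of q, so ∇g=0 decouples.
∂g/∂p = -6(p - 2) = 0 at p ∈ {2}; ∂g/∂q = 18(q - 1)(q + 2) = 0 at q ∈ {-2, 1}.
The Hessian is diagonal: diag(g_pp, g_qq). Second derivatives: g_pp(2)=-6; g_qq(-2)=-54, g_qq(1)=54.
Local maxima occur where both diagonal entries negative: (2, -2). Count: 1.

1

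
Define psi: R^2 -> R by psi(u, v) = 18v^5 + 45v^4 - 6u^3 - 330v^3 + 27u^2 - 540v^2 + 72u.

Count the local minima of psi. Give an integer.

psi separates as a function of u plus a function of v, so ∇psi=0 decouples.
∂psi/∂u = -18(u - 4)(u + 1) = 0 at u ∈ {-1, 4}; ∂psi/∂v = 90v(v - 3)(v + 1)(v + 4) = 0 at v ∈ {-4, -1, 0, 3}.
The Hessian is diagonal: diag(psi_uu, psi_vv). Second derivatives: psi_uu(-1)=90, psi_uu(4)=-90; psi_vv(-4)=-7560, psi_vv(-1)=1080, psi_vv(0)=-1080, psi_vv(3)=7560.
Local minima occur where both diagonal entries positive: (-1, -1), (-1, 3). Count: 2.

2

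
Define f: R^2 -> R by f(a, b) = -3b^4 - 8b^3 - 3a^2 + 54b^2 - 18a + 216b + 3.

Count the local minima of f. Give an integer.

0

f separates as a function of a plus a function of b, so ∇f=0 decouples.
∂f/∂a = -6(a + 3) = 0 at a ∈ {-3}; ∂f/∂b = -12(b - 3)(b + 2)(b + 3) = 0 at b ∈ {-3, -2, 3}.
The Hessian is diagonal: diag(f_aa, f_bb). Second derivatives: f_aa(-3)=-6; f_bb(-3)=-72, f_bb(-2)=60, f_bb(3)=-360.
Local minima occur where both diagonal entries positive: none. Count: 0.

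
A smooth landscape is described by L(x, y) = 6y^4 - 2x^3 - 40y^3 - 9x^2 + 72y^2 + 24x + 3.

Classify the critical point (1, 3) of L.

The mixed partial ∂²L/∂x∂y is 0, so the Hessian at any point is diag(L_xx, L_yy) = diag(-6(2x + 3), 24(3y^2 - 10y + 6)).
At (1, 3): H = diag(-30, 72).
The eigenvalues have opposite signs, so H is indefinite: a saddle point.

saddle point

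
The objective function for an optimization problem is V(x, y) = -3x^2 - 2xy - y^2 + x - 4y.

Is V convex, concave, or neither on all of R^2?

V is quadratic, so its Hessian is the constant matrix H = [[-6, -2], [-2, -2]].
det(H) = 8, tr(H) = -8.
det(H) > 0 and tr(H) < 0, so H is negative definite everywhere: concave.

concave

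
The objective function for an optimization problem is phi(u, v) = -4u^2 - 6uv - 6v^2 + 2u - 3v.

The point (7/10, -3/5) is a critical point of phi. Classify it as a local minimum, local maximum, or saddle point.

local maximum

The Hessian of phi is constant: H = [[-8, -6], [-6, -12]].
det(H) = (-8)·(-12) − (-6)² = 60.
det(H) > 0 and tr(H) = -20 < 0, so H is negative definite and the point is a local maximum.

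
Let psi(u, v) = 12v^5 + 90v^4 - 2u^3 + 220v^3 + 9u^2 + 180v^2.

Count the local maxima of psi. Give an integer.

2

psi separates as a function of u plus a function of v, so ∇psi=0 decouples.
∂psi/∂u = -6u(u - 3) = 0 at u ∈ {0, 3}; ∂psi/∂v = 60v(v + 1)(v + 2)(v + 3) = 0 at v ∈ {-3, -2, -1, 0}.
The Hessian is diagonal: diag(psi_uu, psi_vv). Second derivatives: psi_uu(0)=18, psi_uu(3)=-18; psi_vv(-3)=-360, psi_vv(-2)=120, psi_vv(-1)=-120, psi_vv(0)=360.
Local maxima occur where both diagonal entries negative: (3, -3), (3, -1). Count: 2.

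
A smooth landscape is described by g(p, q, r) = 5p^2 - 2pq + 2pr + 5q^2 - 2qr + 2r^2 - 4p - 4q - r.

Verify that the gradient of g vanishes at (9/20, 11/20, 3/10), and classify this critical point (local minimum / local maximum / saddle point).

local minimum

∇g = (10p - 2q + 2r - 4, -2p + 10q - 2r - 4, 2p - 2q + 4r - 1); substituting (9/20, 11/20, 3/10) gives ∇g = (0, 0, 0), so (9/20, 11/20, 3/10) is indeed a critical point.
The Hessian is constant: H = [[10, -2, 2], [-2, 10, -2], [2, -2, 4]].
Leading principal minors: Δ₁ = 10, Δ₂ = 96, Δ₃ = 320.
All leading minors are positive, so H is positive definite: a local minimum.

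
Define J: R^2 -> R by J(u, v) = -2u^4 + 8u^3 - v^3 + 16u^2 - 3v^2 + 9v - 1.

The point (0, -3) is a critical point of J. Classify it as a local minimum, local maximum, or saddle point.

The mixed partial ∂²J/∂u∂v is 0, so the Hessian at any point is diag(J_uu, J_vv) = diag(8(-3u^2 + 6u + 4), -6(v + 1)).
At (0, -3): H = diag(32, 12).
Both eigenvalues are positive, so H is positive definite: a local minimum.

local minimum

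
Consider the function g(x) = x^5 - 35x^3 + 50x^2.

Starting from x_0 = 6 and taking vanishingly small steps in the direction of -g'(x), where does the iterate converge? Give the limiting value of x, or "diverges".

g'(x) = 5x(x - 4)(x - 1)(x + 5), so g'(6) = 3300.
Gradient descent moves in the -g' direction, i.e. x is decreasing.
The nearest critical point in that direction is x = 4, where g'' = 540 > 0 (a local minimum). The iterate converges there.

4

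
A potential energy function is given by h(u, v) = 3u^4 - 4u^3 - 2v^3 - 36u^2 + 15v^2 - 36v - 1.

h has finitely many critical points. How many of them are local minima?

2

h separates as a function of u plus a function of v, so ∇h=0 decouples.
∂h/∂u = 12u(u - 3)(u + 2) = 0 at u ∈ {-2, 0, 3}; ∂h/∂v = -6(v - 3)(v - 2) = 0 at v ∈ {2, 3}.
The Hessian is diagonal: diag(h_uu, h_vv). Second derivatives: h_uu(-2)=120, h_uu(0)=-72, h_uu(3)=180; h_vv(2)=6, h_vv(3)=-6.
Local minima occur where both diagonal entries positive: (-2, 2), (3, 2). Count: 2.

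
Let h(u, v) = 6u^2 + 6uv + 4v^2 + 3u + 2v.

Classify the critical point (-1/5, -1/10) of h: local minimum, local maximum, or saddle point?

local minimum

The Hessian of h is constant: H = [[12, 6], [6, 8]].
det(H) = 12·8 − 6² = 60.
det(H) > 0 and tr(H) = 20 > 0, so H is positive definite and the point is a local minimum.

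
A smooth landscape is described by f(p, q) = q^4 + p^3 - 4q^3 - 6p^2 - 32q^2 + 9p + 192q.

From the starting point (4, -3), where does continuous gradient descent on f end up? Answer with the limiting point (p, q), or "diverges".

(3, -4)

f is separable, so gradient descent decouples: p follows -∂f/∂p, q follows -∂f/∂q.
∂f/∂p = 3(p - 3)(p - 1); at p=4 this is 9, so p decreases.
∂f/∂q = 4(q - 4)(q - 3)(q + 4); at q=-3 this is 168, so q decreases.
p converges to its nearest critical value 3 (a local min of the p-part); q converges to -4. The iterate converges to (3, -4).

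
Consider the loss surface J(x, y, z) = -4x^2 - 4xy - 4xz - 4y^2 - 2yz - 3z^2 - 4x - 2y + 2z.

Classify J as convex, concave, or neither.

J is quadratic, so its Hessian is the constant matrix H = [[-8, -4, -4], [-4, -8, -2], [-4, -2, -6]].
Leading principal minors: -8, 48, -192.
Signs alternate −, +, − ⇒ H ≺ 0 ⇒ concave.

concave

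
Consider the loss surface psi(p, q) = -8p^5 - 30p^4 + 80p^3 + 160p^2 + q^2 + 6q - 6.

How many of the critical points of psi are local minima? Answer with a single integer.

2

psi separates as a function of p plus a function of q, so ∇psi=0 decouples.
∂psi/∂p = -40p(p - 2)(p + 1)(p + 4) = 0 at p ∈ {-4, -1, 0, 2}; ∂psi/∂q = 2(q + 3) = 0 at q ∈ {-3}.
The Hessian is diagonal: diag(psi_pp, psi_qq). Second derivatives: psi_pp(-4)=2880, psi_pp(-1)=-360, psi_pp(0)=320, psi_pp(2)=-1440; psi_qq(-3)=2.
Local minima occur where both diagonal entries positive: (-4, -3), (0, -3). Count: 2.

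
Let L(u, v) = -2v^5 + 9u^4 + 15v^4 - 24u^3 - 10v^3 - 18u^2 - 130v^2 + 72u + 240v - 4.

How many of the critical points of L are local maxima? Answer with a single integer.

2

L separates as a function of u plus a function of v, so ∇L=0 decouples.
∂L/∂u = 36(u - 2)(u - 1)(u + 1) = 0 at u ∈ {-1, 1, 2}; ∂L/∂v = -10(v - 4)(v - 3)(v - 1)(v + 2) = 0 at v ∈ {-2, 1, 3, 4}.
The Hessian is diagonal: diag(L_uu, L_vv). Second derivatives: L_uu(-1)=216, L_uu(1)=-72, L_uu(2)=108; L_vv(-2)=900, L_vv(1)=-180, L_vv(3)=100, L_vv(4)=-180.
Local maxima occur where both diagonal entries negative: (1, 1), (1, 4). Count: 2.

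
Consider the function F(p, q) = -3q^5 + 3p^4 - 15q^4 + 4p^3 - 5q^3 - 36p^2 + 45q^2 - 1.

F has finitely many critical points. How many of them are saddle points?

6

F separates as a function of p plus a function of q, so ∇F=0 decouples.
∂F/∂p = 12p(p - 2)(p + 3) = 0 at p ∈ {-3, 0, 2}; ∂F/∂q = -15q(q - 1)(q + 2)(q + 3) = 0 at q ∈ {-3, -2, 0, 1}.
The Hessian is diagonal: diag(F_pp, F_qq). Second derivatives: F_pp(-3)=180, F_pp(0)=-72, F_pp(2)=120; F_qq(-3)=180, F_qq(-2)=-90, F_qq(0)=90, F_qq(1)=-180.
Saddle points occur where the two diagonal entries have opposite signs: (-3, -2), (-3, 1), (0, -3), (0, 0), (2, -2), (2, 1). Count: 6.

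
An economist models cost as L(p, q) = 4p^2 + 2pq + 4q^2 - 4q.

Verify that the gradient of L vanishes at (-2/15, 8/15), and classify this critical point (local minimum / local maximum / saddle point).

local minimum

∇L = (8p + 2q, 2p + 8q - 4); substituting (-2/15, 8/15) gives ∇L = (0, 0), so (-2/15, 8/15) is indeed a critical point.
The Hessian of L is constant: H = [[8, 2], [2, 8]].
det(H) = 8·8 − 2² = 60.
det(H) > 0 and tr(H) = 16 > 0, so H is positive definite and the point is a local minimum.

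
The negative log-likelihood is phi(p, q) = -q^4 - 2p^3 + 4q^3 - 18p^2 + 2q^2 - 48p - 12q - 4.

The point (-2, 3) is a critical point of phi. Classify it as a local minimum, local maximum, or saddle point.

local maximum

The mixed partial ∂²phi/∂p∂q is 0, so the Hessian at any point is diag(phi_pp, phi_qq) = diag(-12(p + 3), 4(-3q^2 + 6q + 1)).
At (-2, 3): H = diag(-12, -32).
Both eigenvalues are negative, so H is negative definite: a local maximum.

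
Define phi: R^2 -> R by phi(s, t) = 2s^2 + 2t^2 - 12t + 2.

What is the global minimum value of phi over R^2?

-16

phi(s,t) separates as P(s) + Q(t) + 2, so its minimum is min P + min Q + 2.
P'(s) = 4s vanishes at s ∈ {0}; Q'(t) = 4(t - 3) vanishes at t ∈ {3}.
Local minima of P (where P''>0): P(0)=0. Local minima of Q: Q(3)=-18.
So the global minimum of phi is P(0) + Q(3) + 2 = 0 − 18 + 2 = -16, attained at (0, 3).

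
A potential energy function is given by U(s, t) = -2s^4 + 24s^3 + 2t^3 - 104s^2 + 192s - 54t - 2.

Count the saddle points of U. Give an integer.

U separates as a function of s plus a function of t, so ∇U=0 decouples.
∂U/∂s = -8(s - 4)(s - 3)(s - 2) = 0 at s ∈ {2, 3, 4}; ∂U/∂t = 6(t - 3)(t + 3) = 0 at t ∈ {-3, 3}.
The Hessian is diagonal: diag(U_ss, U_tt). Second derivatives: U_ss(2)=-16, U_ss(3)=8, U_ss(4)=-16; U_tt(-3)=-36, U_tt(3)=36.
Saddle points occur where the two diagonal entries have opposite signs: (2, 3), (3, -3), (4, 3). Count: 3.

3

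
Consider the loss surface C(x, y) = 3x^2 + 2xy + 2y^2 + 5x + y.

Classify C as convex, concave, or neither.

C is quadratic, so its Hessian is the constant matrix H = [[6, 2], [2, 4]].
det(H) = 20, tr(H) = 10.
det(H) > 0 and tr(H) > 0, so H is positive definite everywhere: convex.

convex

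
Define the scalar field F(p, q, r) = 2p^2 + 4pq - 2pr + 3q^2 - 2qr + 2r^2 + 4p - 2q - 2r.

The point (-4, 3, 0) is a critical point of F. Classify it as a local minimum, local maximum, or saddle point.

local minimum

The Hessian is constant: H = [[4, 4, -2], [4, 6, -2], [-2, -2, 4]].
Leading principal minors: Δ₁ = 4, Δ₂ = 8, Δ₃ = 24.
All leading minors are positive, so H is positive definite: a local minimum.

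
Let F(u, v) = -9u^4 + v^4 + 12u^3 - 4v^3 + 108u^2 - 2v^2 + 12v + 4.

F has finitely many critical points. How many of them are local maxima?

2

F separates as a function of u plus a function of v, so ∇F=0 decouples.
∂F/∂u = -36u(u - 3)(u + 2) = 0 at u ∈ {-2, 0, 3}; ∂F/∂v = 4(v - 3)(v - 1)(v + 1) = 0 at v ∈ {-1, 1, 3}.
The Hessian is diagonal: diag(F_uu, F_vv). Second derivatives: F_uu(-2)=-360, F_uu(0)=216, F_uu(3)=-540; F_vv(-1)=32, F_vv(1)=-16, F_vv(3)=32.
Local maxima occur where both diagonal entries negative: (-2, 1), (3, 1). Count: 2.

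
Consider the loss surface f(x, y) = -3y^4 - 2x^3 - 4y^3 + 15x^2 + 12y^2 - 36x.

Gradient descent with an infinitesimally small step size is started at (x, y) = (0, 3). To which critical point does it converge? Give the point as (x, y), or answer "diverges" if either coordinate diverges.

diverges

f is separable, so gradient descent decouples: x follows -∂f/∂x, y follows -∂f/∂y.
∂f/∂x = -6(x - 3)(x - 2); at x=0 this is -36, so x increases.
∂f/∂y = -12y(y - 1)(y + 2); at y=3 this is -360, so y increases.
The y-coordinate has no critical point in that direction and runs off to infinity.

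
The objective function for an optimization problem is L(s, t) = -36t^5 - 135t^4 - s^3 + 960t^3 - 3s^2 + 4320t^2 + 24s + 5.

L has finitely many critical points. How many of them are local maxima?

2

L separates as a function of s plus a function of t, so ∇L=0 decouples.
∂L/∂s = -3(s - 2)(s + 4) = 0 at s ∈ {-4, 2}; ∂L/∂t = -180t(t - 4)(t + 3)(t + 4) = 0 at t ∈ {-4, -3, 0, 4}.
The Hessian is diagonal: diag(L_ss, L_tt). Second derivatives: L_ss(-4)=18, L_ss(2)=-18; L_tt(-4)=5760, L_tt(-3)=-3780, L_tt(0)=8640, L_tt(4)=-40320.
Local maxima occur where both diagonal entries negative: (2, -3), (2, 4). Count: 2.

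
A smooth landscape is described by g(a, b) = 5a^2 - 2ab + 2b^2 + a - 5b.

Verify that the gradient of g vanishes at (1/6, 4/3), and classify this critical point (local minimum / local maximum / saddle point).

local minimum

∇g = (10a - 2b + 1, -2a + 4b - 5); substituting (1/6, 4/3) gives ∇g = (0, 0), so (1/6, 4/3) is indeed a critical point.
The Hessian of g is constant: H = [[10, -2], [-2, 4]].
det(H) = 10·4 − (-2)² = 36.
det(H) > 0 and tr(H) = 14 > 0, so H is positive definite and the point is a local minimum.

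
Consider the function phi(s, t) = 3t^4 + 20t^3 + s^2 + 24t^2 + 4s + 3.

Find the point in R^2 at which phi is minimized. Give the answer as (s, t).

(-2, -4)

phi(s,t) separates as P(s) + Q(t) + 3, so its minimum is min P + min Q + 3.
P'(s) = 2s + 4 vanishes at s ∈ {-2}; Q'(t) = 12t(t + 1)(t + 4) vanishes at t ∈ {-4, -1, 0}.
Local minima of P (where P''>0): P(-2)=-4. Local minima of Q: Q(-4)=-128, Q(0)=0.
So the global minimum of phi is P(-2) + Q(-4) + 3 = -4 − 128 + 3 = -129, attained at (-2, -4).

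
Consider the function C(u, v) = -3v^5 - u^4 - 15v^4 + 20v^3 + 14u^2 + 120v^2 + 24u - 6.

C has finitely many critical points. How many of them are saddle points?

C separates as a function of u plus a function of v, so ∇C=0 decouples.
∂C/∂u = -4(u - 3)(u + 1)(u + 2) = 0 at u ∈ {-2, -1, 3}; ∂C/∂v = -15v(v - 2)(v + 2)(v + 4) = 0 at v ∈ {-4, -2, 0, 2}.
The Hessian is diagonal: diag(C_uu, C_vv). Second derivatives: C_uu(-2)=-20, C_uu(-1)=16, C_uu(3)=-80; C_vv(-4)=720, C_vv(-2)=-240, C_vv(0)=240, C_vv(2)=-720.
Saddle points occur where the two diagonal entries have opposite signs: (-2, -4), (-2, 0), (-1, -2), (-1, 2), (3, -4), (3, 0). Count: 6.

6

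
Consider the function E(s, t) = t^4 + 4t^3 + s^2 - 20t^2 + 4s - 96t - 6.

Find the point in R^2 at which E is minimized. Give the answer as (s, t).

E(s,t) separates as P(s) + Q(t) − 6, so its minimum is min P + min Q − 6.
P'(s) = 2s + 4 vanishes at s ∈ {-2}; Q'(t) = 4(t - 3)(t + 2)(t + 4) vanishes at t ∈ {-4, -2, 3}.
Local minima of P (where P''>0): P(-2)=-4. Local minima of Q: Q(-4)=64, Q(3)=-279.
So the global minimum of E is P(-2) + Q(3) − 6 = -4 − 279 − 6 = -289, attained at (-2, 3).

(-2, 3)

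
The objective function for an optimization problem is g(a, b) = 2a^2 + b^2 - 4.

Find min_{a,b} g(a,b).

-4

g(a,b) separates as P(a) + Q(b) − 4, so its minimum is min P + min Q − 4.
P'(a) = 4a vanishes at a ∈ {0}; Q'(b) = 2b vanishes at b ∈ {0}.
Local minima of P (where P''>0): P(0)=0. Local minima of Q: Q(0)=0.
So the global minimum of g is P(0) + Q(0) − 4 = 0 + 0 − 4 = -4, attained at (0, 0).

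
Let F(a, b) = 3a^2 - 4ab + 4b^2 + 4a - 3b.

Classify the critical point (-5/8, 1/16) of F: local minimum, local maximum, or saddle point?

local minimum

The Hessian of F is constant: H = [[6, -4], [-4, 8]].
det(H) = 6·8 − (-4)² = 32.
det(H) > 0 and tr(H) = 14 > 0, so H is positive definite and the point is a local minimum.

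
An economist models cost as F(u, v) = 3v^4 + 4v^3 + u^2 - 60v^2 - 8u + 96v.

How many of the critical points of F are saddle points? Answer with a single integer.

F separates as a function of u plus a function of v, so ∇F=0 decouples.
∂F/∂u = 2(u - 4) = 0 at u ∈ {4}; ∂F/∂v = 12(v - 2)(v - 1)(v + 4) = 0 at v ∈ {-4, 1, 2}.
The Hessian is diagonal: diag(F_uu, F_vv). Second derivatives: F_uu(4)=2; F_vv(-4)=360, F_vv(1)=-60, F_vv(2)=72.
Saddle points occur where the two diagonal entries have opposite signs: (4, 1). Count: 1.

1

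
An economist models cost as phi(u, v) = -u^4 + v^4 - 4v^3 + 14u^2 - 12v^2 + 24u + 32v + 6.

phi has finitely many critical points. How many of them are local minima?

phi separates as a function of u plus a function of v, so ∇phi=0 decouples.
∂phi/∂u = -4(u - 3)(u + 1)(u + 2) = 0 at u ∈ {-2, -1, 3}; ∂phi/∂v = 4(v - 4)(v - 1)(v + 2) = 0 at v ∈ {-2, 1, 4}.
The Hessian is diagonal: diag(phi_uu, phi_vv). Second derivatives: phi_uu(-2)=-20, phi_uu(-1)=16, phi_uu(3)=-80; phi_vv(-2)=72, phi_vv(1)=-36, phi_vv(4)=72.
Local minima occur where both diagonal entries positive: (-1, -2), (-1, 4). Count: 2.

2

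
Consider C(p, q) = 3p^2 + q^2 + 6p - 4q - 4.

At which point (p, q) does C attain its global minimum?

C(p,q) separates as A(p) + B(q) − 4, so its minimum is min A + min B − 4.
A'(p) = 6p + 6 vanishes at p ∈ {-1}; B'(q) = 2q - 4 vanishes at q ∈ {2}.
Local minima of A (where A''>0): A(-1)=-3. Local minima of B: B(2)=-4.
So the global minimum of C is A(-1) + B(2) − 4 = -3 − 4 − 4 = -11, attained at (-1, 2).

(-1, 2)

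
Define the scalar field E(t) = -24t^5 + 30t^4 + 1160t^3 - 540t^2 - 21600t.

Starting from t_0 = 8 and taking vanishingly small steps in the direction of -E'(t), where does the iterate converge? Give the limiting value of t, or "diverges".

diverges

E'(t) = -120(t - 5)(t - 3)(t + 3)(t + 4), so E'(8) = -237600.
Gradient descent moves in the -E' direction, i.e. t is increasing.
There is no critical point above t=8, and E' keeps the same sign, so the iterate runs off to +∞.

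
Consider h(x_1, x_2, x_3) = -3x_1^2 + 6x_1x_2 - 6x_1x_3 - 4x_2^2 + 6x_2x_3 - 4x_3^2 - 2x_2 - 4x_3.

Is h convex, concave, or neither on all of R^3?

h is quadratic, so its Hessian is the constant matrix H = [[-6, 6, -6], [6, -8, 6], [-6, 6, -8]].
Leading principal minors: -6, 12, -24.
Signs alternate −, +, − ⇒ H ≺ 0 ⇒ concave.

concave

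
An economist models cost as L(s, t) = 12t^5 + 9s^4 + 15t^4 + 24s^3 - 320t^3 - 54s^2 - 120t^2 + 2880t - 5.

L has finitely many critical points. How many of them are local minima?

4

L separates as a function of s plus a function of t, so ∇L=0 decouples.
∂L/∂s = 36s(s - 1)(s + 3) = 0 at s ∈ {-3, 0, 1}; ∂L/∂t = 60(t - 3)(t - 2)(t + 2)(t + 4) = 0 at t ∈ {-4, -2, 2, 3}.
The Hessian is diagonal: diag(L_ss, L_tt). Second derivatives: L_ss(-3)=432, L_ss(0)=-108, L_ss(1)=144; L_tt(-4)=-5040, L_tt(-2)=2400, L_tt(2)=-1440, L_tt(3)=2100.
Local minima occur where both diagonal entries positive: (-3, -2), (-3, 3), (1, -2), (1, 3). Count: 4.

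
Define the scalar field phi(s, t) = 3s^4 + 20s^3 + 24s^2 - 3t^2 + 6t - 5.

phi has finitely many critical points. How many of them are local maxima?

phi separates as a function of s plus a function of t, so ∇phi=0 decouples.
∂phi/∂s = 12s(s + 1)(s + 4) = 0 at s ∈ {-4, -1, 0}; ∂phi/∂t = -6(t - 1) = 0 at t ∈ {1}.
The Hessian is diagonal: diag(phi_ss, phi_tt). Second derivatives: phi_ss(-4)=144, phi_ss(-1)=-36, phi_ss(0)=48; phi_tt(1)=-6.
Local maxima occur where both diagonal entries negative: (-1, 1). Count: 1.

1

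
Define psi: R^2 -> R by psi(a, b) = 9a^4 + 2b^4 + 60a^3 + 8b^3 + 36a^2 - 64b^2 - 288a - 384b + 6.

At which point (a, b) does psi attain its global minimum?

(1, 4)

psi(a,b) separates as P(a) + Q(b) + 6, so its minimum is min P + min Q + 6.
P'(a) = 36(a - 1)(a + 2)(a + 4) vanishes at a ∈ {-4, -2, 1}; Q'(b) = 8(b - 4)(b + 3)(b + 4) vanishes at b ∈ {-4, -3, 4}.
Local minima of P (where P''>0): P(-4)=192, P(1)=-183. Local minima of Q: Q(-4)=512, Q(4)=-1536.
So the global minimum of psi is P(1) + Q(4) + 6 = -183 − 1536 + 6 = -1713, attained at (1, 4).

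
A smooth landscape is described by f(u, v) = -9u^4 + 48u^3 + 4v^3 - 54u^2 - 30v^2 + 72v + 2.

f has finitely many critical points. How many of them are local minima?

f separates as a function of u plus a function of v, so ∇f=0 decouples.
∂f/∂u = -36u(u - 3)(u - 1) = 0 at u ∈ {0, 1, 3}; ∂f/∂v = 12(v - 3)(v - 2) = 0 at v ∈ {2, 3}.
The Hessian is diagonal: diag(f_uu, f_vv). Second derivatives: f_uu(0)=-108, f_uu(1)=72, f_uu(3)=-216; f_vv(2)=-12, f_vv(3)=12.
Local minima occur where both diagonal entries positive: (1, 3). Count: 1.

1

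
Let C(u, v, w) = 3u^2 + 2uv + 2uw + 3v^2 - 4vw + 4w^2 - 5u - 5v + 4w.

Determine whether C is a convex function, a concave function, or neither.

convex

C is quadratic, so its Hessian is the constant matrix H = [[6, 2, 2], [2, 6, -4], [2, -4, 8]].
Leading principal minors: 6, 32, 104.
All positive ⇒ H ≻ 0 ⇒ convex.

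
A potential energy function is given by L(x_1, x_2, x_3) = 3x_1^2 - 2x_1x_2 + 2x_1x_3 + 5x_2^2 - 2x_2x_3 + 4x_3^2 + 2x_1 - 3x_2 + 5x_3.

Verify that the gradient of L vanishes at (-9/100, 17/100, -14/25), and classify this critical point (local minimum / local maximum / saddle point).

local minimum

∇L = (6x_1 - 2x_2 + 2x_3 + 2, -2x_1 + 10x_2 - 2x_3 - 3, 2x_1 - 2x_2 + 8x_3 + 5); substituting (-9/100, 17/100, -14/25) gives ∇L = (0, 0, 0), so (-9/100, 17/100, -14/25) is indeed a critical point.
The Hessian is constant: H = [[6, -2, 2], [-2, 10, -2], [2, -2, 8]].
Leading principal minors: Δ₁ = 6, Δ₂ = 56, Δ₃ = 400.
All leading minors are positive, so H is positive definite: a local minimum.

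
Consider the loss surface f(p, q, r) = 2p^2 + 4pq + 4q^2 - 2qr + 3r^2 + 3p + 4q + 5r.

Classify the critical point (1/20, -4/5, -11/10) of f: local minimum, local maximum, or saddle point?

The Hessian is constant: H = [[4, 4, 0], [4, 8, -2], [0, -2, 6]].
Leading principal minors: Δ₁ = 4, Δ₂ = 16, Δ₃ = 80.
All leading minors are positive, so H is positive definite: a local minimum.

local minimum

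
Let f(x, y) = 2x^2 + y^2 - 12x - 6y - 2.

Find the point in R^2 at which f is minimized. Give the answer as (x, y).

f(x,y) separates as P(x) + Q(y) − 2, so its minimum is min P + min Q − 2.
P'(x) = 4x - 12 vanishes at x ∈ {3}; Q'(y) = 2y - 6 vanishes at y ∈ {3}.
Local minima of P (where P''>0): P(3)=-18. Local minima of Q: Q(3)=-9.
So the global minimum of f is P(3) + Q(3) − 2 = -18 − 9 − 2 = -29, attained at (3, 3).

(3, 3)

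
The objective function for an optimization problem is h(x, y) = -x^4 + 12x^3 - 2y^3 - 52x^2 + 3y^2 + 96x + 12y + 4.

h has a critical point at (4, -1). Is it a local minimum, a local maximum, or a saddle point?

saddle point

The mixed partial ∂²h/∂x∂y is 0, so the Hessian at any point is diag(h_xx, h_yy) = diag(4(-3x^2 + 18x - 26), 6(-2y + 1)).
At (4, -1): H = diag(-8, 18).
The eigenvalues have opposite signs, so H is indefinite: a saddle point.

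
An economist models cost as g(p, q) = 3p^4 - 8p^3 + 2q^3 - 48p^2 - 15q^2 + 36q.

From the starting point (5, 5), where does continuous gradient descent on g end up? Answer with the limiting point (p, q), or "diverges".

g is separable, so gradient descent decouples: p follows -∂g/∂p, q follows -∂g/∂q.
∂g/∂p = 12p(p - 4)(p + 2); at p=5 this is 420, so p decreases.
∂g/∂q = 6(q - 3)(q - 2); at q=5 this is 36, so q decreases.
p converges to its nearest critical value 4 (a local min of the p-part); q converges to 3. The iterate converges to (4, 3).

(4, 3)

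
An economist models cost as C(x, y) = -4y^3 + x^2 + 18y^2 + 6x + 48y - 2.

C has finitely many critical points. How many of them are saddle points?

C separates as a function of x plus a function of y, so ∇C=0 decouples.
∂C/∂x = 2(x + 3) = 0 at x ∈ {-3}; ∂C/∂y = -12(y - 4)(y + 1) = 0 at y ∈ {-1, 4}.
The Hessian is diagonal: diag(C_xx, C_yy). Second derivatives: C_xx(-3)=2; C_yy(-1)=60, C_yy(4)=-60.
Saddle points occur where the two diagonal entries have opposite signs: (-3, 4). Count: 1.

1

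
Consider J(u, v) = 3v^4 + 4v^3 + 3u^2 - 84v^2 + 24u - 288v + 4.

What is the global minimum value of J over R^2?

J(u,v) separates as P(u) + Q(v) + 4, so its minimum is min P + min Q + 4.
P'(u) = 6u + 24 vanishes at u ∈ {-4}; Q'(v) = 12(v - 4)(v + 2)(v + 3) vanishes at v ∈ {-3, -2, 4}.
Local minima of P (where P''>0): P(-4)=-48. Local minima of Q: Q(-3)=243, Q(4)=-1472.
So the global minimum of J is P(-4) + Q(4) + 4 = -48 − 1472 + 4 = -1516, attained at (-4, 4).

-1516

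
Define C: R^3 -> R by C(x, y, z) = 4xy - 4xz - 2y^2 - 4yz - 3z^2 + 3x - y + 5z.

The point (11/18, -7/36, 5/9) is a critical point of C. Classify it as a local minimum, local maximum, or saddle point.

saddle point

The Hessian is constant: H = [[0, 4, -4], [4, -4, -4], [-4, -4, -6]].
Leading principal minors: Δ₁ = 0, Δ₂ = -16, Δ₃ = 288.
The minors fit neither the all-positive nor the alternating-sign pattern, so H is indefinite: a saddle point.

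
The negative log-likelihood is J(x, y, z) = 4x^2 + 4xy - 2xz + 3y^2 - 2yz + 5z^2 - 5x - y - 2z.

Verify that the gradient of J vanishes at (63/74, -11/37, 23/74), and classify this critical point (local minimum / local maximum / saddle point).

local minimum

∇J = (8x + 4y - 2z - 5, 4x + 6y - 2z - 1, -2x - 2y + 10z - 2); substituting (63/74, -11/37, 23/74) gives ∇J = (0, 0, 0), so (63/74, -11/37, 23/74) is indeed a critical point.
The Hessian is constant: H = [[8, 4, -2], [4, 6, -2], [-2, -2, 10]].
Leading principal minors: Δ₁ = 8, Δ₂ = 32, Δ₃ = 296.
All leading minors are positive, so H is positive definite: a local minimum.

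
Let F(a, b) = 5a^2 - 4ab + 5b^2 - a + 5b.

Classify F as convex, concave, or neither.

F is quadratic, so its Hessian is the constant matrix H = [[10, -4], [-4, 10]].
det(H) = 84, tr(H) = 20.
det(H) > 0 and tr(H) > 0, so H is positive definite everywhere: convex.

convex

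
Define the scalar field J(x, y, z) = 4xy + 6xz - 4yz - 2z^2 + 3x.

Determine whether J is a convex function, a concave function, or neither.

J is quadratic, so its Hessian is the constant matrix H = [[0, 4, 6], [4, 0, -4], [6, -4, -4]].
Leading principal minors: 0, -16, -128.
Neither pattern holds ⇒ H is indefinite ⇒ neither convex nor concave.

neither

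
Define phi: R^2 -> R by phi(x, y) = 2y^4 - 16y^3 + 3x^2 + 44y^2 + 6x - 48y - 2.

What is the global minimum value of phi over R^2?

-23

phi(x,y) separates as P(x) + Q(y) − 2, so its minimum is min P + min Q − 2.
P'(x) = 6x + 6 vanishes at x ∈ {-1}; Q'(y) = 8(y - 3)(y - 2)(y - 1) vanishes at y ∈ {1, 2, 3}.
Local minima of P (where P''>0): P(-1)=-3. Local minima of Q: Q(1)=-18, Q(3)=-18.
So the global minimum of phi is P(-1) + Q(1) − 2 = -3 − 18 − 2 = -23, attained at (-1, 1).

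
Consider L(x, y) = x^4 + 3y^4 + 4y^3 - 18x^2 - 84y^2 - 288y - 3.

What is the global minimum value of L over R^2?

-1556

L(x,y) separates as P(x) + Q(y) − 3, so its minimum is min P + min Q − 3.
P'(x) = 4x(x - 3)(x + 3) vanishes at x ∈ {-3, 0, 3}; Q'(y) = 12(y - 4)(y + 2)(y + 3) vanishes at y ∈ {-3, -2, 4}.
Local minima of P (where P''>0): P(-3)=-81, P(3)=-81. Local minima of Q: Q(-3)=243, Q(4)=-1472.
So the global minimum of L is P(-3) + Q(4) − 3 = -81 − 1472 − 3 = -1556, attained at (-3, 4).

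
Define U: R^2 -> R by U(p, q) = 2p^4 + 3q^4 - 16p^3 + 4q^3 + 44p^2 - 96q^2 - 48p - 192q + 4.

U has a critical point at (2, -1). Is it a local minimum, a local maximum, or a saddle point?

local maximum

The mixed partial ∂²U/∂p∂q is 0, so the Hessian at any point is diag(U_pp, U_qq) = diag(8(3p^2 - 12p + 11), 12(3q^2 + 2q - 16)).
At (2, -1): H = diag(-8, -180).
Both eigenvalues are negative, so H is negative definite: a local maximum.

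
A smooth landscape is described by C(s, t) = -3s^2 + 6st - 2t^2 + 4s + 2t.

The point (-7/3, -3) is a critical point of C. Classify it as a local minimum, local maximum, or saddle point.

saddle point

The Hessian of C is constant: H = [[-6, 6], [6, -4]].
det(H) = (-6)·(-4) − 6² = -12.
Since det(H) < 0, H is indefinite and the critical point is a saddle point.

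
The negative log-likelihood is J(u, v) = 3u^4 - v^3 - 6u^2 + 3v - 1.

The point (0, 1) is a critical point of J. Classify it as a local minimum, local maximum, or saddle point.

The mixed partial ∂²J/∂u∂v is 0, so the Hessian at any point is diag(J_uu, J_vv) = diag(12(3u^2 - 1), -6v).
At (0, 1): H = diag(-12, -6).
Both eigenvalues are negative, so H is negative definite: a local maximum.

local maximum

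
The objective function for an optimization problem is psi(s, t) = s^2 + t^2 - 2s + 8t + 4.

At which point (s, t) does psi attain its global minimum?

(1, -4)

psi(s,t) separates as P(s) + Q(t) + 4, so its minimum is min P + min Q + 4.
P'(s) = 2s - 2 vanishes at s ∈ {1}; Q'(t) = 2(t + 4) vanishes at t ∈ {-4}.
Local minima of P (where P''>0): P(1)=-1. Local minima of Q: Q(-4)=-16.
So the global minimum of psi is P(1) + Q(-4) + 4 = -1 − 16 + 4 = -13, attained at (1, -4).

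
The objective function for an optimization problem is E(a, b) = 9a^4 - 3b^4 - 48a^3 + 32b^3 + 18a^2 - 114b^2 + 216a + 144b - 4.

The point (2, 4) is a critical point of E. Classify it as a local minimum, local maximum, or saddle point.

local maximum

The mixed partial ∂²E/∂a∂b is 0, so the Hessian at any point is diag(E_aa, E_bb) = diag(36(3a^2 - 8a + 1), 12(-3b^2 + 16b - 19)).
At (2, 4): H = diag(-108, -36).
Both eigenvalues are negative, so H is negative definite: a local maximum.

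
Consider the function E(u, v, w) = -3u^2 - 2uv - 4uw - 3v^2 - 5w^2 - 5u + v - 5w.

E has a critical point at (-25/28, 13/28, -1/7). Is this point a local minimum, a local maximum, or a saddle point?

local maximum

The Hessian is constant: H = [[-6, -2, -4], [-2, -6, 0], [-4, 0, -10]].
Leading principal minors: Δ₁ = -6, Δ₂ = 32, Δ₃ = -224.
The minors alternate sign starting negative (−, +, −), so H is negative definite: a local maximum.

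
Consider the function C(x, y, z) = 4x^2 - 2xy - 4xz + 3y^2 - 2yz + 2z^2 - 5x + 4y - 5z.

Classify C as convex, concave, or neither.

C is quadratic, so its Hessian is the constant matrix H = [[8, -2, -4], [-2, 6, -2], [-4, -2, 4]].
Leading principal minors: 8, 44, 16.
All positive ⇒ H ≻ 0 ⇒ convex.

convex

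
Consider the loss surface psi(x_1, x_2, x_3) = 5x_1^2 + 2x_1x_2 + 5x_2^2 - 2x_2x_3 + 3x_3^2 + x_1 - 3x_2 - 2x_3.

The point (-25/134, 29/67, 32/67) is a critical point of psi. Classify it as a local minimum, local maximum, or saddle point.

The Hessian is constant: H = [[10, 2, 0], [2, 10, -2], [0, -2, 6]].
Leading principal minors: Δ₁ = 10, Δ₂ = 96, Δ₃ = 536.
All leading minors are positive, so H is positive definite: a local minimum.

local minimum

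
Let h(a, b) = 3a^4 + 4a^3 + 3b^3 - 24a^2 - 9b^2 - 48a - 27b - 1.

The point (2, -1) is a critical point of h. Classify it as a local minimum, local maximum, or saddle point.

saddle point

The mixed partial ∂²h/∂a∂b is 0, so the Hessian at any point is diag(h_aa, h_bb) = diag(12(3a^2 + 2a - 4), 18(b - 1)).
At (2, -1): H = diag(144, -36).
The eigenvalues have opposite signs, so H is indefinite: a saddle point.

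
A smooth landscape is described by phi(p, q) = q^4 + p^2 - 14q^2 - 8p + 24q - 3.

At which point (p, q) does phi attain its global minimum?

phi(p,q) separates as A(p) + B(q) − 3, so its minimum is min A + min B − 3.
A'(p) = 2p - 8 vanishes at p ∈ {4}; B'(q) = 4(q - 2)(q - 1)(q + 3) vanishes at q ∈ {-3, 1, 2}.
Local minima of A (where A''>0): A(4)=-16. Local minima of B: B(-3)=-117, B(2)=8.
So the global minimum of phi is A(4) + B(-3) − 3 = -16 − 117 − 3 = -136, attained at (4, -3).

(4, -3)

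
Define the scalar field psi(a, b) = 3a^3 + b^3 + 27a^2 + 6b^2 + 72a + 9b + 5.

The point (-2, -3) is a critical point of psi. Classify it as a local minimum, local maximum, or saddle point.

saddle point

The mixed partial ∂²psi/∂a∂b is 0, so the Hessian at any point is diag(psi_aa, psi_bb) = diag(18(a + 3), 6(b + 2)).
At (-2, -3): H = diag(18, -6).
The eigenvalues have opposite signs, so H is indefinite: a saddle point.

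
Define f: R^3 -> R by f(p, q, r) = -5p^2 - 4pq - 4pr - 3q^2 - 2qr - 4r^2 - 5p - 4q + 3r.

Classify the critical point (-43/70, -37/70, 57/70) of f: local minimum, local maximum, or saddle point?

local maximum

The Hessian is constant: H = [[-10, -4, -4], [-4, -6, -2], [-4, -2, -8]].
Leading principal minors: Δ₁ = -10, Δ₂ = 44, Δ₃ = -280.
The minors alternate sign starting negative (−, +, −), so H is negative definite: a local maximum.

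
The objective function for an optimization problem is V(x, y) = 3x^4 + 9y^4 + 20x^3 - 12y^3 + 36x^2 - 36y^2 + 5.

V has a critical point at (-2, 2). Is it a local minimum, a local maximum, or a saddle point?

The mixed partial ∂²V/∂x∂y is 0, so the Hessian at any point is diag(V_xx, V_yy) = diag(12(3x^2 + 10x + 6), 36(3y^2 - 2y - 2)).
At (-2, 2): H = diag(-24, 216).
The eigenvalues have opposite signs, so H is indefinite: a saddle point.

saddle point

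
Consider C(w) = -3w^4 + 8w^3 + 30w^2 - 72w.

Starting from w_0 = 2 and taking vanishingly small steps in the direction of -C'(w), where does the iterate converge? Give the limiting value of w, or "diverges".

C'(w) = -12(w - 3)(w - 1)(w + 2), so C'(2) = 48.
Gradient descent moves in the -C' direction, i.e. w is decreasing.
The nearest critical point in that direction is w = 1, where C'' = 72 > 0 (a local minimum). The iterate converges there.

1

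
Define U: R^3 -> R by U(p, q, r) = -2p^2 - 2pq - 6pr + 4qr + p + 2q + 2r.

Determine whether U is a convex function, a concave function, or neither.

U is quadratic, so its Hessian is the constant matrix H = [[-4, -2, -6], [-2, 0, 4], [-6, 4, 0]].
Leading principal minors: -4, -4, 160.
Neither pattern holds ⇒ H is indefinite ⇒ neither convex nor concave.

neither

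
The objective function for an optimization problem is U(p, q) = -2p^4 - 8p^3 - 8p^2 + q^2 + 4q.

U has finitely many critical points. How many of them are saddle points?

U separates as a function of p plus a function of q, so ∇U=0 decouples.
∂U/∂p = -8p(p + 1)(p + 2) = 0 at p ∈ {-2, -1, 0}; ∂U/∂q = 2(q + 2) = 0 at q ∈ {-2}.
The Hessian is diagonal: diag(U_pp, U_qq). Second derivatives: U_pp(-2)=-16, U_pp(-1)=8, U_pp(0)=-16; U_qq(-2)=2.
Saddle points occur where the two diagonal entries have opposite signs: (-2, -2), (0, -2). Count: 2.

2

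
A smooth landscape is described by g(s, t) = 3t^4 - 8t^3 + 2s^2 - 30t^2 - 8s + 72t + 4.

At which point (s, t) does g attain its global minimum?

g(s,t) separates as P(s) + Q(t) + 4, so its minimum is min P + min Q + 4.
P'(s) = 4s - 8 vanishes at s ∈ {2}; Q'(t) = 12(t - 3)(t - 1)(t + 2) vanishes at t ∈ {-2, 1, 3}.
Local minima of P (where P''>0): P(2)=-8. Local minima of Q: Q(-2)=-152, Q(3)=-27.
So the global minimum of g is P(2) + Q(-2) + 4 = -8 − 152 + 4 = -156, attained at (2, -2).

(2, -2)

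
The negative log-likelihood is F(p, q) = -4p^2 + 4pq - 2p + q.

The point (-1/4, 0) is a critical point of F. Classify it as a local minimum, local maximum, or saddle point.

saddle point

The Hessian of F is constant: H = [[-8, 4], [4, 0]].
det(H) = (-8)·0 − 4² = -16.
Since det(H) < 0, H is indefinite and the critical point is a saddle point.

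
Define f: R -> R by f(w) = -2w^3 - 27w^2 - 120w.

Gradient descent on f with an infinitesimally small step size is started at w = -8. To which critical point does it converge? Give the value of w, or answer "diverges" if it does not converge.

f'(w) = -6(w + 4)(w + 5), so f'(-8) = -72.
Gradient descent moves in the -f' direction, i.e. w is increasing.
The nearest critical point in that direction is w = -5, where f'' = 6 > 0 (a local minimum). The iterate converges there.

-5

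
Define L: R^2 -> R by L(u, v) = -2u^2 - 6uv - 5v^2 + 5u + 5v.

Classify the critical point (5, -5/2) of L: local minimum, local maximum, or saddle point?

local maximum

The Hessian of L is constant: H = [[-4, -6], [-6, -10]].
det(H) = (-4)·(-10) − (-6)² = 4.
det(H) > 0 and tr(H) = -14 < 0, so H is negative definite and the point is a local maximum.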